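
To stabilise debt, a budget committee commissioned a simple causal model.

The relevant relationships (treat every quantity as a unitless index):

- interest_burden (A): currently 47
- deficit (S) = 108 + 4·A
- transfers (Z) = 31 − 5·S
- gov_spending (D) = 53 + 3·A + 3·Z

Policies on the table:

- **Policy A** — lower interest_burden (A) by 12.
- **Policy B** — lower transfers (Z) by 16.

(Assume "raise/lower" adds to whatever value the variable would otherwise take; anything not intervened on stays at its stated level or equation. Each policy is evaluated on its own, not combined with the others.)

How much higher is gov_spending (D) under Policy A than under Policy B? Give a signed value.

732

Policy A (A − 12):
  A = 47 − 12 = 35
  S = 108 + 4·35 = 248
  Z = 31 − 5·248 = -1209
  D = 53 + 3·35 + 3·(-1209) = -3469
Policy B (Z − 16):
  A = 47
  S = 108 + 4·47 = 296
  Z = 31 − 5·296 (−16 from intervention) = -1465
  D = 53 + 3·47 + 3·(-1465) = -4201
D: -3469 − (-4201) = 732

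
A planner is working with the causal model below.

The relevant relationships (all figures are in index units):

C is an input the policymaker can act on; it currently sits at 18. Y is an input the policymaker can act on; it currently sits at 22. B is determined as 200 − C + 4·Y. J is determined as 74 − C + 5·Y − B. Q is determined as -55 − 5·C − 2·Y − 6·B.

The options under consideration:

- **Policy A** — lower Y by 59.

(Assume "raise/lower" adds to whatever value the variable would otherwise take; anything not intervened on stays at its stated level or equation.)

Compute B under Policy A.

Policy A (Y − 59):
  C = 18
  Y = 22 − 59 = -37
  B = 200 − 18 + 4·(-37) = 34

34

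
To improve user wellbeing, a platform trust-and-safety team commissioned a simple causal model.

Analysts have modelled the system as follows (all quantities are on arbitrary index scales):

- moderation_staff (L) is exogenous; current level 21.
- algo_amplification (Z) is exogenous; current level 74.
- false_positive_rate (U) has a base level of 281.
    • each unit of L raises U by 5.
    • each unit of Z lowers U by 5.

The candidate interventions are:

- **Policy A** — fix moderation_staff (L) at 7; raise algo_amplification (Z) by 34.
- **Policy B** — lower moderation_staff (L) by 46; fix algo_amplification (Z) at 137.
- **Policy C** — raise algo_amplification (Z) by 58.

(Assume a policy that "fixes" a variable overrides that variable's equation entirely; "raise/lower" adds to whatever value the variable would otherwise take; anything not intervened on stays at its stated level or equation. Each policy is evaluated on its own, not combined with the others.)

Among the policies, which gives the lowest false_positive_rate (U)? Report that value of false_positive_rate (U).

-529

Policy A (L := 7, Z + 34):
  L = 7
  Z = 74 + 34 = 108
  U = 281 + 5·7 − 5·108 = -224
Policy B (L − 46, Z := 137):
  L = 21 − 46 = -25
  Z = 137
  U = 281 + 5·(-25) − 5·137 = -529
Policy C (Z + 58):
  L = 21
  Z = 74 + 58 = 132
  U = 281 + 5·21 − 5·132 = -274
Comparing — Policy A: U=-224, Policy B: U=-529, Policy C: U=-274. Lowest is -529 (Policy B).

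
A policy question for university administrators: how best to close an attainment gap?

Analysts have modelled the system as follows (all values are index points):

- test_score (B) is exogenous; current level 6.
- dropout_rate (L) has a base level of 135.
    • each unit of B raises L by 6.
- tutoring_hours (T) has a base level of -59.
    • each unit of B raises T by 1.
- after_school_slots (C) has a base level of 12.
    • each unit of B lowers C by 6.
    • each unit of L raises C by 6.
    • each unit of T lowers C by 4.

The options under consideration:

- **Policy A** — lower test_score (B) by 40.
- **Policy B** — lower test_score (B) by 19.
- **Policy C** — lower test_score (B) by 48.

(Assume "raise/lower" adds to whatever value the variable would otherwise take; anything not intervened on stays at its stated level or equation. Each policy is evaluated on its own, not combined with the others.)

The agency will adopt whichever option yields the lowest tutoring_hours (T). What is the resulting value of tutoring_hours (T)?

Policy A (B − 40):
  B = 6 − 40 = -34
  T = -59 + (-34) = -93
Policy B (B − 19):
  B = 6 − 19 = -13
  T = -59 + (-13) = -72
Policy C (B − 48):
  B = 6 − 48 = -42
  T = -59 + (-42) = -101
Comparing — Policy A: T=-93, Policy B: T=-72, Policy C: T=-101. Lowest is -101 (Policy C).

-101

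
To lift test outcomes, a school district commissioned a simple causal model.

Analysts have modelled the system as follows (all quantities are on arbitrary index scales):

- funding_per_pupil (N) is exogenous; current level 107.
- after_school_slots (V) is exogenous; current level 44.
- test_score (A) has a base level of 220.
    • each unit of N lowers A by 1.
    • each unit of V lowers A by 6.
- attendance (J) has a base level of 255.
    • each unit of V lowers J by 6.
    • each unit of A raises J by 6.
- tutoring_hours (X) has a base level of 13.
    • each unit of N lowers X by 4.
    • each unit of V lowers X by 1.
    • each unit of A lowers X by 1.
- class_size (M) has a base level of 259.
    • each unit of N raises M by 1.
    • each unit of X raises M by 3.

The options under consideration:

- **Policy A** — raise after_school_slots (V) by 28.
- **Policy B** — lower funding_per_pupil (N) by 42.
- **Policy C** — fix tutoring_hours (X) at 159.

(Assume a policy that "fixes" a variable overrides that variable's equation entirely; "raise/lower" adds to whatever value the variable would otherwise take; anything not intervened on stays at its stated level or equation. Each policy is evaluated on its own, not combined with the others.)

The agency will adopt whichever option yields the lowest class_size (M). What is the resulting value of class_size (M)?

Policy A (V + 28):
  N = 107
  V = 44 + 28 = 72
  A = 220 − 107 − 6·72 = -319
  X = 13 − 4·107 − 72 − (-319) = -168
  M = 259 + 107 + 3·(-168) = -138
Policy B (N − 42):
  N = 107 − 42 = 65
  V = 44
  A = 220 − 65 − 6·44 = -109
  X = 13 − 4·65 − 44 − (-109) = -182
  M = 259 + 65 + 3·(-182) = -222
Policy C (X := 159):
  N = 107
  V = 44
  A = 220 − 107 − 6·44 = -151
  X = 159
  M = 259 + 107 + 3·159 = 843
Comparing — Policy A: M=-138, Policy B: M=-222, Policy C: M=843. Lowest is -222 (Policy B).

-222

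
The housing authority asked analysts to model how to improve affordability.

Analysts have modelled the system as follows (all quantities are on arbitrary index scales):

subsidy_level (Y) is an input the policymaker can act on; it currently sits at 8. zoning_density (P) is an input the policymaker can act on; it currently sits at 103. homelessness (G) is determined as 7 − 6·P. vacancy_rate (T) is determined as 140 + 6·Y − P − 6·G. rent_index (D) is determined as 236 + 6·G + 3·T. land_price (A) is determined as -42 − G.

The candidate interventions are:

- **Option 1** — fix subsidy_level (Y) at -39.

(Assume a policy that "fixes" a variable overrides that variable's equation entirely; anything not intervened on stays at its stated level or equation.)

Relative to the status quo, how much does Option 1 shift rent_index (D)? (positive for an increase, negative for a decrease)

Baseline:
  Y = 8
  P = 103
  G = 7 − 6·103 = -611
  T = 140 + 6·8 − 103 − 6·(-611) = 3751
  D = 236 + 6·(-611) + 3·3751 = 7823
Option 1 (Y := -39):
  Y = -39
  P = 103
  G = 7 − 6·103 = -611
  T = 140 + 6·(-39) − 103 − 6·(-611) = 3469
  D = 236 + 6·(-611) + 3·3469 = 6977
Change in D: 6977 − 7823 = -846

-846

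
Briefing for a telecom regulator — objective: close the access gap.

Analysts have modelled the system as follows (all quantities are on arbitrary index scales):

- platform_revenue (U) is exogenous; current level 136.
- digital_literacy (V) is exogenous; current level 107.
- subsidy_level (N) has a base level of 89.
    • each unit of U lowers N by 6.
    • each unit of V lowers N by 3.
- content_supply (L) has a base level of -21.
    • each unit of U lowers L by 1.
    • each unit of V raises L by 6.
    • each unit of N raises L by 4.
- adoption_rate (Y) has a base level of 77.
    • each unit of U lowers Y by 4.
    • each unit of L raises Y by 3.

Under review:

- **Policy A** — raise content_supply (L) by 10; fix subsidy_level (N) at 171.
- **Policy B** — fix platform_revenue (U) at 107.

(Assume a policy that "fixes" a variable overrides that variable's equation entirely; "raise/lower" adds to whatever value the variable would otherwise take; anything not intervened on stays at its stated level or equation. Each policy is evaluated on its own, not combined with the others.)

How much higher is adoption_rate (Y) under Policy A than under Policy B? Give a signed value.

12367

Policy A (L + 10, N := 171):
  U = 136
  V = 107
  N = 171
  L = -21 − 136 + 6·107 + 4·171 (+10 from intervention) = 1179
  Y = 77 − 4·136 + 3·1179 = 3070
Policy B (U := 107):
  U = 107
  V = 107
  N = 89 − 6·107 − 3·107 = -874
  L = -21 − 107 + 6·107 + 4·(-874) = -2982
  Y = 77 − 4·107 + 3·(-2982) = -9297
Y: 3070 − (-9297) = 12367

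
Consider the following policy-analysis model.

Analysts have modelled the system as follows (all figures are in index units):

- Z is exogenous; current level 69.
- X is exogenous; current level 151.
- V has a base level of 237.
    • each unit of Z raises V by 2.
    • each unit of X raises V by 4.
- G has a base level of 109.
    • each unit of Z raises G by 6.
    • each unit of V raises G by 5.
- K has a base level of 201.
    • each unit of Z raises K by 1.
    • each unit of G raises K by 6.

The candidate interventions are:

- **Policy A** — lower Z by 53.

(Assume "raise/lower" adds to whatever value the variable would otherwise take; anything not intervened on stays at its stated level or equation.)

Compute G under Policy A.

4570

Policy A (Z − 53):
  Z = 69 − 53 = 16
  X = 151
  V = 237 + 2·16 + 4·151 = 873
  G = 109 + 6·16 + 5·873 = 4570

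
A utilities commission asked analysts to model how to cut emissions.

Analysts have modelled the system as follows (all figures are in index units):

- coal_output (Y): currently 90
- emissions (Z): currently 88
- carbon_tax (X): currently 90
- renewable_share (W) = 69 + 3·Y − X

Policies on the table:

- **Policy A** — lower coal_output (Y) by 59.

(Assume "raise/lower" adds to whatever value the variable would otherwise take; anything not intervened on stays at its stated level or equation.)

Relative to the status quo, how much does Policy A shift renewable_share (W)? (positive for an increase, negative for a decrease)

Baseline:
  Y = 90
  X = 90
  W = 69 + 3·90 − 90 = 249
Policy A (Y − 59):
  Y = 90 − 59 = 31
  X = 90
  W = 69 + 3·31 − 90 = 72
Change in W: 72 − 249 = -177

-177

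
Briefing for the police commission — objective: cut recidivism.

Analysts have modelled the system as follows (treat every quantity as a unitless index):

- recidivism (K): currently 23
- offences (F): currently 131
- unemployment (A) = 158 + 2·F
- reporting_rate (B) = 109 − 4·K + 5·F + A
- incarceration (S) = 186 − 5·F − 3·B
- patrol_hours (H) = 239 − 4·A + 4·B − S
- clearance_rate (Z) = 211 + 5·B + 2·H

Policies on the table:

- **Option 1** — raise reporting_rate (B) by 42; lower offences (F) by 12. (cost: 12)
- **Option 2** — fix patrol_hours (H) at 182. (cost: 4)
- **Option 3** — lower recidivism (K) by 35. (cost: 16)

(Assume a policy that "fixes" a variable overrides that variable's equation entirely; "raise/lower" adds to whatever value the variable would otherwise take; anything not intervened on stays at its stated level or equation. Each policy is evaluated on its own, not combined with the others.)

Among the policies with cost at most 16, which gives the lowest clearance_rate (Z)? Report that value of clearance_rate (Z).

6035

Option 1 (B + 42, F − 12):
  K = 23
  F = 131 − 12 = 119
  A = 158 + 2·119 = 396
  B = 109 − 4·23 + 5·119 + 396 (+42 from intervention) = 1050
  S = 186 − 5·119 − 3·1050 = -3559
  H = 239 − 4·396 + 4·1050 − (-3559) = 6414
  Z = 211 + 5·1050 + 2·6414 = 18289
Option 2 (H := 182):
  K = 23
  F = 131
  A = 158 + 2·131 = 420
  B = 109 − 4·23 + 5·131 + 420 = 1092
  S = 186 − 5·131 − 3·1092 = -3745
  H = 182
  Z = 211 + 5·1092 + 2·182 = 6035
Option 3 (K − 35):
  K = 23 − 35 = -12
  F = 131
  A = 158 + 2·131 = 420
  B = 109 − 4·(-12) + 5·131 + 420 = 1232
  S = 186 − 5·131 − 3·1232 = -4165
  H = 239 − 4·420 + 4·1232 − (-4165) = 7652
  Z = 211 + 5·1232 + 2·7652 = 21675
Comparing — Option 1: Z=18289, Option 2: Z=6035, Option 3: Z=21675. Lowest is 6035 (Option 2).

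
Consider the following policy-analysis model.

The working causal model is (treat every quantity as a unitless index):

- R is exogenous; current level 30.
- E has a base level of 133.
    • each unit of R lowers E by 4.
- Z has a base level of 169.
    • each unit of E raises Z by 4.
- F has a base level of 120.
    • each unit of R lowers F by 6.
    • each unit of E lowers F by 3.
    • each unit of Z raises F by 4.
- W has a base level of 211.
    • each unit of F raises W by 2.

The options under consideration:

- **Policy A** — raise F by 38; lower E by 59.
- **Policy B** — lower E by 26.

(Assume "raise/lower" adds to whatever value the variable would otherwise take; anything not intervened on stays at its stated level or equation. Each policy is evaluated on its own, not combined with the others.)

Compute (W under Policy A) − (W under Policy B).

Policy A (F + 38, E − 59):
  R = 30
  E = 133 − 4·30 (−59 from intervention) = -46
  Z = 169 + 4·(-46) = -15
  F = 120 − 6·30 − 3·(-46) + 4·(-15) (+38 from intervention) = 56
  W = 211 + 2·56 = 323
Policy B (E − 26):
  R = 30
  E = 133 − 4·30 (−26 from intervention) = -13
  Z = 169 + 4·(-13) = 117
  F = 120 − 6·30 − 3·(-13) + 4·117 = 447
  W = 211 + 2·447 = 1105
W: 323 − 1105 = -782

-782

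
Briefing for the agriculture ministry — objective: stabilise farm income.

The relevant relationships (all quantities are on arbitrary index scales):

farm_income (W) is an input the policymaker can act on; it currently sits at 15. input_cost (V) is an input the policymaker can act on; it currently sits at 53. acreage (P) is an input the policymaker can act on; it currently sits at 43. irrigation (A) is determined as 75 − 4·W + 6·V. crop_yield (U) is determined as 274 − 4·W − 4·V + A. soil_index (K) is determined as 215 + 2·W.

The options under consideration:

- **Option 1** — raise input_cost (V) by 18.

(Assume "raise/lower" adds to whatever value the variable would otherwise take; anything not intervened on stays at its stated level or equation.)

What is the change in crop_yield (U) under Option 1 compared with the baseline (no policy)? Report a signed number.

Baseline:
  W = 15
  V = 53
  A = 75 − 4·15 + 6·53 = 333
  U = 274 − 4·15 − 4·53 + 333 = 335
Option 1 (V + 18):
  W = 15
  V = 53 + 18 = 71
  A = 75 − 4·15 + 6·71 = 441
  U = 274 − 4·15 − 4·71 + 441 = 371
Change in U: 371 − 335 = 36

36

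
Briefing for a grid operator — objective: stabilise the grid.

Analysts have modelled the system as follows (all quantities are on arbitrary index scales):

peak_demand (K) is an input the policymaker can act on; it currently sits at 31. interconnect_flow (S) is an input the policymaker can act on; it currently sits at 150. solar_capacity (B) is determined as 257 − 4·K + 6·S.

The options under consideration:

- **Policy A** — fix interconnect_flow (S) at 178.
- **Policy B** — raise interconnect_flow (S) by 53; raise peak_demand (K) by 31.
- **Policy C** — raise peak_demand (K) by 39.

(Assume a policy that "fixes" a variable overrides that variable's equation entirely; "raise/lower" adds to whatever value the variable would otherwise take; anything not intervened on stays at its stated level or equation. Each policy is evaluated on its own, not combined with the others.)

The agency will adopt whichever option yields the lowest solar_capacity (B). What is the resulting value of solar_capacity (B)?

Policy A (S := 178):
  K = 31
  S = 178
  B = 257 − 4·31 + 6·178 = 1201
Policy B (S + 53, K + 31):
  K = 31 + 31 = 62
  S = 150 + 53 = 203
  B = 257 − 4·62 + 6·203 = 1227
Policy C (K + 39):
  K = 31 + 39 = 70
  S = 150
  B = 257 − 4·70 + 6·150 = 877
Comparing — Policy A: B=1201, Policy B: B=1227, Policy C: B=877. Lowest is 877 (Policy C).

877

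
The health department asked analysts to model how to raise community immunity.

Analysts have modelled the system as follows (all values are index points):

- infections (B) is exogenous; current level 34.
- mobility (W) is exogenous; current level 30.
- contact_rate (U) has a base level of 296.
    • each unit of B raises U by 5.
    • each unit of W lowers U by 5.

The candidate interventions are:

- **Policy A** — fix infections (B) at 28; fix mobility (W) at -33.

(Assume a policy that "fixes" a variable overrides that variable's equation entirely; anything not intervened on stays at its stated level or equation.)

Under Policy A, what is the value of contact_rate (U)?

Policy A (B := 28, W := -33):
  B = 28
  W = -33
  U = 296 + 5·28 − 5·(-33) = 601

601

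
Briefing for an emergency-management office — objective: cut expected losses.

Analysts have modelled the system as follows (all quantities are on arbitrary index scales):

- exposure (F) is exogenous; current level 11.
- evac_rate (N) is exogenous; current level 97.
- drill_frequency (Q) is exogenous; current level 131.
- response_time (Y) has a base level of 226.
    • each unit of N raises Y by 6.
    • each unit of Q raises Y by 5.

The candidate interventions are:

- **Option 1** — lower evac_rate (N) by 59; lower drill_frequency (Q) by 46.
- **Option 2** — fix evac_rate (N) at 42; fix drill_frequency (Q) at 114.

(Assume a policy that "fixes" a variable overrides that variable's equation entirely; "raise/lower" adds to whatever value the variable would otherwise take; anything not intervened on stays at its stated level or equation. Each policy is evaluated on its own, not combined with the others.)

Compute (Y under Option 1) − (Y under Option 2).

-169

Option 1 (N − 59, Q − 46):
  N = 97 − 59 = 38
  Q = 131 − 46 = 85
  Y = 226 + 6·38 + 5·85 = 879
Option 2 (N := 42, Q := 114):
  N = 42
  Q = 114
  Y = 226 + 6·42 + 5·114 = 1048
Y: 879 − 1048 = -169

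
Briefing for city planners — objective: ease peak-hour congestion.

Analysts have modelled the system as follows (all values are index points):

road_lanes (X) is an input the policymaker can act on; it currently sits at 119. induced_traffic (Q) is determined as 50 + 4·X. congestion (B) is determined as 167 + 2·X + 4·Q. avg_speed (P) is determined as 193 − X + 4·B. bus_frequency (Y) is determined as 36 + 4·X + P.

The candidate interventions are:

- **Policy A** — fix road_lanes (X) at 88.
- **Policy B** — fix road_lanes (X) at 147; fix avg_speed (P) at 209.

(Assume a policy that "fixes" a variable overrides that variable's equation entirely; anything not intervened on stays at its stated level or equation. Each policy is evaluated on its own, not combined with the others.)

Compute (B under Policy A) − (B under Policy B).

-1062

Policy A (X := 88):
  X = 88
  Q = 50 + 4·88 = 402
  B = 167 + 2·88 + 4·402 = 1951
Policy B (X := 147, P := 209):
  X = 147
  Q = 50 + 4·147 = 638
  B = 167 + 2·147 + 4·638 = 3013
B: 1951 − 3013 = -1062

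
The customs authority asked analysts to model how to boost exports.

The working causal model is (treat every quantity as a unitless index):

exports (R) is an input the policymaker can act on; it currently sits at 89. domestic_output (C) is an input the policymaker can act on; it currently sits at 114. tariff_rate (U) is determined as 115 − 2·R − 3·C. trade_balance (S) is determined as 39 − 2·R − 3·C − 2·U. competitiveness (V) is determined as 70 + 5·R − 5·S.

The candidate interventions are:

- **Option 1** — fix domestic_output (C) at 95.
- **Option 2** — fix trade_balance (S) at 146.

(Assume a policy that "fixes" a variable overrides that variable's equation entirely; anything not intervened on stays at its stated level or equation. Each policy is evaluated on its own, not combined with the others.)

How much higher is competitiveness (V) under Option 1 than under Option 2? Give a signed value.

Option 1 (C := 95):
  R = 89
  C = 95
  U = 115 − 2·89 − 3·95 = -348
  S = 39 − 2·89 − 3·95 − 2·(-348) = 272
  V = 70 + 5·89 − 5·272 = -845
Option 2 (S := 146):
  R = 89
  C = 114
  U = 115 − 2·89 − 3·114 = -405
  S = 146
  V = 70 + 5·89 − 5·146 = -215
V: -845 − (-215) = -630

-630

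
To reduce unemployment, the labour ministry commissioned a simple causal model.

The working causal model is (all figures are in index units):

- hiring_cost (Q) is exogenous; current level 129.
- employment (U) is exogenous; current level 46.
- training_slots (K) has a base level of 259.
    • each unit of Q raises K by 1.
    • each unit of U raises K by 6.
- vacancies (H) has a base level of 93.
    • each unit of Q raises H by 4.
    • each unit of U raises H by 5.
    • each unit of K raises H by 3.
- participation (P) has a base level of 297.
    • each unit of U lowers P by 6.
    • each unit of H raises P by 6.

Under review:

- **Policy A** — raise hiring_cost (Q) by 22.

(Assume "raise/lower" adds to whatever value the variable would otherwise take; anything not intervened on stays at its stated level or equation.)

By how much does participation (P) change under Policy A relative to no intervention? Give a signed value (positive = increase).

924

Baseline:
  Q = 129
  U = 46
  K = 259 + 129 + 6·46 = 664
  H = 93 + 4·129 + 5·46 + 3·664 = 2831
  P = 297 − 6·46 + 6·2831 = 17007
Policy A (Q + 22):
  Q = 129 + 22 = 151
  U = 46
  K = 259 + 151 + 6·46 = 686
  H = 93 + 4·151 + 5·46 + 3·686 = 2985
  P = 297 − 6·46 + 6·2985 = 17931
Change in P: 17931 − 17007 = 924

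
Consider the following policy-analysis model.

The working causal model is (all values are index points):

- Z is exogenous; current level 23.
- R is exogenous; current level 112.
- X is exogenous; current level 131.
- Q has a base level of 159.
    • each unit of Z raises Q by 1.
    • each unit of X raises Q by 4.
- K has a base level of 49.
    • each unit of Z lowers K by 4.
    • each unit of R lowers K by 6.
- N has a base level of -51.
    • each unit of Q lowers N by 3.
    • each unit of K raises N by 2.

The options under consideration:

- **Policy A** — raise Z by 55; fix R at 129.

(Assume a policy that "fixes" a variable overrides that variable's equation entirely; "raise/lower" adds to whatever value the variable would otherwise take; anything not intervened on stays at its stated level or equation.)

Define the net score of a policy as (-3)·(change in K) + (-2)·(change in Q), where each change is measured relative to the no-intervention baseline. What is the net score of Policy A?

856

Baseline:
  Z = 23
  R = 112
  X = 131
  Q = 159 + 23 + 4·131 = 706
  K = 49 − 4·23 − 6·112 = -715
Policy A (Z + 55, R := 129):
  Z = 23 + 55 = 78
  R = 129
  X = 131
  Q = 159 + 78 + 4·131 = 761
  K = 49 − 4·78 − 6·129 = -1037
ΔK = -1037 − (-715) = -322; ΔQ = 761 − 706 = 55
Score = (-3)·(-322) + (-2)·55 = 856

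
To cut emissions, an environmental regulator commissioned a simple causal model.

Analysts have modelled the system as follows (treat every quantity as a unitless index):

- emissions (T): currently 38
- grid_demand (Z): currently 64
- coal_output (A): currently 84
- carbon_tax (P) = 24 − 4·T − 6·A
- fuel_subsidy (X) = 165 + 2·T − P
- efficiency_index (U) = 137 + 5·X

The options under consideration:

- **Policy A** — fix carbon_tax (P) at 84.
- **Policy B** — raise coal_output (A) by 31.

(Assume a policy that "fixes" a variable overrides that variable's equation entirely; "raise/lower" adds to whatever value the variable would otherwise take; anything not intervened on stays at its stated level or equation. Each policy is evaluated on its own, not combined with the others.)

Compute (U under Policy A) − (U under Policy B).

-4510

Policy A (P := 84):
  T = 38
  A = 84
  P = 84
  X = 165 + 2·38 − 84 = 157
  U = 137 + 5·157 = 922
Policy B (A + 31):
  T = 38
  A = 84 + 31 = 115
  P = 24 − 4·38 − 6·115 = -818
  X = 165 + 2·38 − (-818) = 1059
  U = 137 + 5·1059 = 5432
U: 922 − 5432 = -4510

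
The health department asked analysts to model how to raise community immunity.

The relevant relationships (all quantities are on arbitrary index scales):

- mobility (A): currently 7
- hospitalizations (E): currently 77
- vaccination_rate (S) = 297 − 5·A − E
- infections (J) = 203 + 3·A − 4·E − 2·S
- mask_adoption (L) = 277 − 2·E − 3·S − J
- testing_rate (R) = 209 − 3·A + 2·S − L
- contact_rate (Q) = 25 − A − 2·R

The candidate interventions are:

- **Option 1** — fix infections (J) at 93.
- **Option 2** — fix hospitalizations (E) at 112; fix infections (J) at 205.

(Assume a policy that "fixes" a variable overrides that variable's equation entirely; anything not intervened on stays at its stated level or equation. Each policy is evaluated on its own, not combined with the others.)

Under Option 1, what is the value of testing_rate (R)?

1083

Option 1 (J := 93):
  A = 7
  E = 77
  S = 297 − 5·7 − 77 = 185
  J = 93
  L = 277 − 2·77 − 3·185 − 93 = -525
  R = 209 − 3·7 + 2·185 − (-525) = 1083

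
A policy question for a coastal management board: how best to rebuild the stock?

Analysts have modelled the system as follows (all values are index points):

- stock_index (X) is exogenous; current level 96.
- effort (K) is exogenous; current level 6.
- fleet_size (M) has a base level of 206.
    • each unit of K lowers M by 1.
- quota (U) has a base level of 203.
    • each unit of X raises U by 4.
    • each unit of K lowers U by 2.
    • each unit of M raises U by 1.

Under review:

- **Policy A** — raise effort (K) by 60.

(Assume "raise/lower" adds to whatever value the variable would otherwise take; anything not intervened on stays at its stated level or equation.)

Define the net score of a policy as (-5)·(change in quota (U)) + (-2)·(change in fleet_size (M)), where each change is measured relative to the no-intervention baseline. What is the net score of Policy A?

1020

Baseline:
  X = 96
  K = 6
  M = 206 − 6 = 200
  U = 203 + 4·96 − 2·6 + 200 = 775
Policy A (K + 60):
  X = 96
  K = 6 + 60 = 66
  M = 206 − 66 = 140
  U = 203 + 4·96 − 2·66 + 140 = 595
ΔU = 595 − 775 = -180; ΔM = 140 − 200 = -60
Score = (-5)·(-180) + (-2)·(-60) = 1020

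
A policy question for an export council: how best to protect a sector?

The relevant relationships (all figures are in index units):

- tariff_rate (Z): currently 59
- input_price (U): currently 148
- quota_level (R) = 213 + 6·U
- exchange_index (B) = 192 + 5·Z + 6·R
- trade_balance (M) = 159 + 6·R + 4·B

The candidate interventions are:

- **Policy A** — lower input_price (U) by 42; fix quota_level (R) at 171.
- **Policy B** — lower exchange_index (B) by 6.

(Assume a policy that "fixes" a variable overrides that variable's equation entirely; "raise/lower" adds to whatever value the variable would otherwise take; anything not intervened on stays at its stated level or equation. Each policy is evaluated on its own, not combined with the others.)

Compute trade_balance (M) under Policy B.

35113

Policy B (B − 6):
  Z = 59
  U = 148
  R = 213 + 6·148 = 1101
  B = 192 + 5·59 + 6·1101 (−6 from intervention) = 7087
  M = 159 + 6·1101 + 4·7087 = 35113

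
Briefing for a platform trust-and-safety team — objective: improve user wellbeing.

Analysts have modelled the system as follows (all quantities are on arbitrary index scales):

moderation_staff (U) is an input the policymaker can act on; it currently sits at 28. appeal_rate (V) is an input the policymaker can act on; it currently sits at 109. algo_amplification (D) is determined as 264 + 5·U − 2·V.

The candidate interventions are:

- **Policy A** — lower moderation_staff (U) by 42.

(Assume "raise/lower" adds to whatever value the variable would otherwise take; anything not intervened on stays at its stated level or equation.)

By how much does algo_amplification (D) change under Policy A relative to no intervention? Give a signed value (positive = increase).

-210

Baseline:
  U = 28
  V = 109
  D = 264 + 5·28 − 2·109 = 186
Policy A (U − 42):
  U = 28 − 42 = -14
  V = 109
  D = 264 + 5·(-14) − 2·109 = -24
Change in D: -24 − 186 = -210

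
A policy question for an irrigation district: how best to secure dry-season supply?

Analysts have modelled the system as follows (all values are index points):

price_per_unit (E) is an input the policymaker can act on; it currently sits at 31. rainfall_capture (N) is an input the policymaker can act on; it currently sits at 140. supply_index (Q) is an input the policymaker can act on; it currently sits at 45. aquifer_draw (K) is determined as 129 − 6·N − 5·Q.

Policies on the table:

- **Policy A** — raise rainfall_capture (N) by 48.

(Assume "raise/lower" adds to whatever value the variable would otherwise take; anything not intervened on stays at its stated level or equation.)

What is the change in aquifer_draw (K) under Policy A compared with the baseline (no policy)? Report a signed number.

Baseline:
  N = 140
  Q = 45
  K = 129 − 6·140 − 5·45 = -936
Policy A (N + 48):
  N = 140 + 48 = 188
  Q = 45
  K = 129 − 6·188 − 5·45 = -1224
Change in K: -1224 − (-936) = -288

-288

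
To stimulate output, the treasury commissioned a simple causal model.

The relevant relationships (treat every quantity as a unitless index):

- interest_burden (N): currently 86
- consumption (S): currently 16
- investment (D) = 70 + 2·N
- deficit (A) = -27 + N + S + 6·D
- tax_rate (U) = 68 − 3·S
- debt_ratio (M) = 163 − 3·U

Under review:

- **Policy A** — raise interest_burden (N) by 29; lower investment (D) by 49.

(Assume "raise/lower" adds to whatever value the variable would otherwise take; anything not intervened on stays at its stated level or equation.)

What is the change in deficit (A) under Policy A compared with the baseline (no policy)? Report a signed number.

Baseline:
  N = 86
  S = 16
  D = 70 + 2·86 = 242
  A = -27 + 86 + 16 + 6·242 = 1527
Policy A (N + 29, D − 49):
  N = 86 + 29 = 115
  S = 16
  D = 70 + 2·115 (−49 from intervention) = 251
  A = -27 + 115 + 16 + 6·251 = 1610
Change in A: 1610 − 1527 = 83

83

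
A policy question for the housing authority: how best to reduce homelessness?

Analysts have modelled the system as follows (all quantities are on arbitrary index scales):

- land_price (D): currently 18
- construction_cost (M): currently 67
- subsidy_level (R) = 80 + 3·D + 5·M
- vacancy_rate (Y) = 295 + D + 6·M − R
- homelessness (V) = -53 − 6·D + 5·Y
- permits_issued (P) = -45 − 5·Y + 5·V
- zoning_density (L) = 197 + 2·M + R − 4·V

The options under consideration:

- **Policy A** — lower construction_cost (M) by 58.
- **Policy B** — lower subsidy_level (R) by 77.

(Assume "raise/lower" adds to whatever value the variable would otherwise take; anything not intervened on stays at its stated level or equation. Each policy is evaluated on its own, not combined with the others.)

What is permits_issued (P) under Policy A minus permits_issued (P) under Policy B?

-2700

Policy A (M − 58):
  D = 18
  M = 67 − 58 = 9
  R = 80 + 3·18 + 5·9 = 179
  Y = 295 + 18 + 6·9 − 179 = 188
  V = -53 − 6·18 + 5·188 = 779
  P = -45 − 5·188 + 5·779 = 2910
Policy B (R − 77):
  D = 18
  M = 67
  R = 80 + 3·18 + 5·67 (−77 from intervention) = 392
  Y = 295 + 18 + 6·67 − 392 = 323
  V = -53 − 6·18 + 5·323 = 1454
  P = -45 − 5·323 + 5·1454 = 5610
P: 2910 − 5610 = -2700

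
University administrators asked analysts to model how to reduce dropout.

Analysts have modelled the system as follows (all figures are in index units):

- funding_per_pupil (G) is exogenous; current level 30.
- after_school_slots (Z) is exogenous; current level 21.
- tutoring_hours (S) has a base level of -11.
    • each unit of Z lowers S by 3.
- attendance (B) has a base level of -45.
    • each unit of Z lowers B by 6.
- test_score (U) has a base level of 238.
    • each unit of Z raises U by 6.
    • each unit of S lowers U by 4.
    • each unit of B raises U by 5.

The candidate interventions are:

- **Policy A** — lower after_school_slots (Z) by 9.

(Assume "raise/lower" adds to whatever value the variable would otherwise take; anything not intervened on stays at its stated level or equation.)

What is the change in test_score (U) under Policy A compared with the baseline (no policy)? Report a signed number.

108

Baseline:
  Z = 21
  S = -11 − 3·21 = -74
  B = -45 − 6·21 = -171
  U = 238 + 6·21 − 4·(-74) + 5·(-171) = -195
Policy A (Z − 9):
  Z = 21 − 9 = 12
  S = -11 − 3·12 = -47
  B = -45 − 6·12 = -117
  U = 238 + 6·12 − 4·(-47) + 5·(-117) = -87
Change in U: -87 − (-195) = 108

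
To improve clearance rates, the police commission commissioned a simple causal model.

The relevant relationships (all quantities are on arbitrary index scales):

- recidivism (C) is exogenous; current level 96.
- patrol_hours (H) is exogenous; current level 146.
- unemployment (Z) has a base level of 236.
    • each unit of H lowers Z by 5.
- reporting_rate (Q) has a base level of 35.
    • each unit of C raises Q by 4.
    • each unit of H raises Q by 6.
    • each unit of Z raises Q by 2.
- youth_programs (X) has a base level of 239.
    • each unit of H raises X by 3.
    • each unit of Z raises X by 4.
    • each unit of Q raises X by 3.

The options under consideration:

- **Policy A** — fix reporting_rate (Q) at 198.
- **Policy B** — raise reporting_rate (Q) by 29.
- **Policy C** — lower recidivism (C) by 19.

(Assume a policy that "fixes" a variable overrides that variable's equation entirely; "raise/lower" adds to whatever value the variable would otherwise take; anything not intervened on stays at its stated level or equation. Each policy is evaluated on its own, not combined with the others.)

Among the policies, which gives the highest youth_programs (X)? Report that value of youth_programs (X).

-291

Policy A (Q := 198):
  C = 96
  H = 146
  Z = 236 − 5·146 = -494
  Q = 198
  X = 239 + 3·146 + 4·(-494) + 3·198 = -705
Policy B (Q + 29):
  C = 96
  H = 146
  Z = 236 − 5·146 = -494
  Q = 35 + 4·96 + 6·146 + 2·(-494) (+29 from intervention) = 336
  X = 239 + 3·146 + 4·(-494) + 3·336 = -291
Policy C (C − 19):
  C = 96 − 19 = 77
  H = 146
  Z = 236 − 5·146 = -494
  Q = 35 + 4·77 + 6·146 + 2·(-494) = 231
  X = 239 + 3·146 + 4·(-494) + 3·231 = -606
Comparing — Policy A: X=-705, Policy B: X=-291, Policy C: X=-606. Highest is -291 (Policy B).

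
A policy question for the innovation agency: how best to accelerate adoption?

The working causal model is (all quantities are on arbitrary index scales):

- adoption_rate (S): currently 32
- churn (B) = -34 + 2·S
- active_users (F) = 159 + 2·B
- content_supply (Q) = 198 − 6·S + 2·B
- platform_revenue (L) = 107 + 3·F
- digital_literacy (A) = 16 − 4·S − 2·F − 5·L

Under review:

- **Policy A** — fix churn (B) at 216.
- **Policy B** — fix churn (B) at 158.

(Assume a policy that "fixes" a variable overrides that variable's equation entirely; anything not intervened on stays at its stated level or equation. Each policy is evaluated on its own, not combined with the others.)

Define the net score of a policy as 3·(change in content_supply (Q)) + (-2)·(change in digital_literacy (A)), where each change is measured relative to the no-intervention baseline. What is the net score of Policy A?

Baseline:
  S = 32
  B = -34 + 2·32 = 30
  F = 159 + 2·30 = 219
  Q = 198 − 6·32 + 2·30 = 66
  L = 107 + 3·219 = 764
  A = 16 − 4·32 − 2·219 − 5·764 = -4370
Policy A (B := 216):
  S = 32
  B = 216
  F = 159 + 2·216 = 591
  Q = 198 − 6·32 + 2·216 = 438
  L = 107 + 3·591 = 1880
  A = 16 − 4·32 − 2·591 − 5·1880 = -10694
ΔQ = 438 − 66 = 372; ΔA = -10694 − (-4370) = -6324
Score = 3·372 + (-2)·(-6324) = 13764

13764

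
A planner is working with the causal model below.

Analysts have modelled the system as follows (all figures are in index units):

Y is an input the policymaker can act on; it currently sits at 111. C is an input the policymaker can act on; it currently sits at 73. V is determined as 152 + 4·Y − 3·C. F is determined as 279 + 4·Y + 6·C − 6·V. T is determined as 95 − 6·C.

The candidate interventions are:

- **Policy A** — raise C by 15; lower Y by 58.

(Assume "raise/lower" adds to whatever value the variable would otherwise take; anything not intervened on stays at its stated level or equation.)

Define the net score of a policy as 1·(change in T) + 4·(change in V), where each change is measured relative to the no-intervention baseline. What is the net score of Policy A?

Baseline:
  Y = 111
  C = 73
  V = 152 + 4·111 − 3·73 = 377
  T = 95 − 6·73 = -343
Policy A (C + 15, Y − 58):
  Y = 111 − 58 = 53
  C = 73 + 15 = 88
  V = 152 + 4·53 − 3·88 = 100
  T = 95 − 6·88 = -433
ΔT = -433 − (-343) = -90; ΔV = 100 − 377 = -277
Score = 1·(-90) + 4·(-277) = -1198

-1198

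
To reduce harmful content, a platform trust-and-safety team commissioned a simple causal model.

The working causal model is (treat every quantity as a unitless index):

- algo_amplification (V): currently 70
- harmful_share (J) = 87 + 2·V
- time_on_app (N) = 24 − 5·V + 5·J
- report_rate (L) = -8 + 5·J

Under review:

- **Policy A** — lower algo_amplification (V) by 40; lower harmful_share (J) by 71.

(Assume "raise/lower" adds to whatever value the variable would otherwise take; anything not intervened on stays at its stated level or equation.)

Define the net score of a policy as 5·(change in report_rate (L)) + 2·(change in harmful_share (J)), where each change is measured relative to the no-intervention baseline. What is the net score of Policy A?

-4077

Baseline:
  V = 70
  J = 87 + 2·70 = 227
  L = -8 + 5·227 = 1127
Policy A (V − 40, J − 71):
  V = 70 − 40 = 30
  J = 87 + 2·30 (−71 from intervention) = 76
  L = -8 + 5·76 = 372
ΔL = 372 − 1127 = -755; ΔJ = 76 − 227 = -151
Score = 5·(-755) + 2·(-151) = -4077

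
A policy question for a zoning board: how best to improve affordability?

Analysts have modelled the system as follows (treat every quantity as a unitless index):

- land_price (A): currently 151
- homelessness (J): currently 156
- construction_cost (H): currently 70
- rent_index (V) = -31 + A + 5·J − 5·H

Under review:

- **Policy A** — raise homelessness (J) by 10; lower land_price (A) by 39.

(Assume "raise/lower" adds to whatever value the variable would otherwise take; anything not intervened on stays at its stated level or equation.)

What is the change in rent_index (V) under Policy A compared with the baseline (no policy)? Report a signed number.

11

Baseline:
  A = 151
  J = 156
  H = 70
  V = -31 + 151 + 5·156 − 5·70 = 550
Policy A (J + 10, A − 39):
  A = 151 − 39 = 112
  J = 156 + 10 = 166
  H = 70
  V = -31 + 112 + 5·166 − 5·70 = 561
Change in V: 561 − 550 = 11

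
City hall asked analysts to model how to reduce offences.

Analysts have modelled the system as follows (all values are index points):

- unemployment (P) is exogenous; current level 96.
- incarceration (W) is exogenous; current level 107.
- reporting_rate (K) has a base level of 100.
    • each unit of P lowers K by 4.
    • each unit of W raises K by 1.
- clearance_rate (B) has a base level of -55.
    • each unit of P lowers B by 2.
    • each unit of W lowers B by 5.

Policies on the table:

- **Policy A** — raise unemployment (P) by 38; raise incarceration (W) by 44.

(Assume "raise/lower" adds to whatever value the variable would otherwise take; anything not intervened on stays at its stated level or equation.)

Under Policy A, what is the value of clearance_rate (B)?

Policy A (P + 38, W + 44):
  P = 96 + 38 = 134
  W = 107 + 44 = 151
  B = -55 − 2·134 − 5·151 = -1078

-1078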